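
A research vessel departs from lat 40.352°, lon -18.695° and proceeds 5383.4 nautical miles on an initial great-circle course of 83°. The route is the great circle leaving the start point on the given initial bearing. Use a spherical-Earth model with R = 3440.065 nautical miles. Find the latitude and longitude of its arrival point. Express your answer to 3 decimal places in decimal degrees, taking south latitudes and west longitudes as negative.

latitude 5.548°, longitude 75.593°

Angular distance δ = d/R = 5383.4 / 3440.065 = 1.564912 rad.
Converting: φ₁ = 0.704275 rad, θ = 1.448623 rad.
Applying the spherical law of cosines for sides, sin φ₂ = sin φ₁ cos δ + cos φ₁ sin δ cos θ = 0.096682, so φ₂ = 5.548°.
Δλ = atan2( sin θ sin δ cos φ₁ , cos δ − sin φ₁ sin φ₂ ) = atan2(0.756387, -0.056716) = 1.645639 rad = 94.288°.
λ₂ = λ₁ + Δλ = 75.593°.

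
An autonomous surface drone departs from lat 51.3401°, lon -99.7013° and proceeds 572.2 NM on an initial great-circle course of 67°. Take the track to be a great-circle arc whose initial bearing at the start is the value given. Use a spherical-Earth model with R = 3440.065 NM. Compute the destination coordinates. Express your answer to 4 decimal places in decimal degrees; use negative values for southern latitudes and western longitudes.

The arc subtends δ = 572.2/3440.065 = 0.166334 rad at the centre.
Converting: φ₁ = 0.896054 rad, θ = 1.169371 rad.
Destination latitude: φ₂ = arcsin( sin φ₁ cos δ + cos φ₁ sin δ cos θ ) = arcsin(0.810504) = 54.1452°.
Then Δλ = atan2(0.095208, 0.353302) = 0.263227 rad, from sin θ sin δ cos φ₁ over cos δ − sin φ₁ sin φ₂.
Hence λ₂ = -99.7013° + 15.0818° = -84.6195°.

latitude 54.1452°, longitude -84.6195°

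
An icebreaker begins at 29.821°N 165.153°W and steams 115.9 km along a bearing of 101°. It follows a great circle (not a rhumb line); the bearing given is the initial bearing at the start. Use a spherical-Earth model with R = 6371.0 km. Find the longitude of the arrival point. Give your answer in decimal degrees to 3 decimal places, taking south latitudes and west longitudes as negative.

longitude -163.976°

The arc subtends δ = 115.9/6371 = 0.018192 rad at the centre.
With φ₁ = 29.821° = 0.520475 rad and θ = 101° = 1.762783 rad:
sin φ₂ = sin φ₁ cos δ + cos φ₁ sin δ cos θ = (0.497292)(0.999835) + (0.867583)(0.018191)(-0.190809) = 0.494198
φ₂ = asin(0.494198) = 0.516912 rad = 29.617°.
For the longitude increment, Δλ = atan2( sin θ sin δ cos φ₁, cos δ − sin φ₁ sin φ₂ ) = atan2(0.015492, 0.754074) = 1.177°.
λ₂ = λ₁ + Δλ = -163.976°.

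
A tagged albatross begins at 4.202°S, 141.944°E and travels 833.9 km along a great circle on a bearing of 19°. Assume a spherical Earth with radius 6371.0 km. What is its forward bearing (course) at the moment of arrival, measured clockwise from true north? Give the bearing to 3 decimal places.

The arc subtends δ = 833.9/6371 = 0.130890 rad at the centre.
Converting: φ₁ = -0.073339 rad, θ = 0.331613 rad.
Applying the spherical law of cosines for sides, sin φ₂ = sin φ₁ cos δ + cos φ₁ sin δ cos θ = 0.050428, so φ₂ = 2.891°.
Then Δλ = atan2(0.042378, 0.995141) = 0.042559 rad, from sin θ sin δ cos φ₁ over cos δ − sin φ₁ sin φ₂.
λ₂ = λ₁ + Δλ = 144.382°.
The forward bearing on arrival equals the back-azimuth from the destination plus 180°.
Back-azimuth from P₂ (2.891°, 144.382°) to P₁ (-4.202°, 141.944°), with Δλ' = λ₁ − λ₂ = -2.438°: atan2( sin Δλ' cos φ₁ , cos φ₂ sin φ₁ − sin φ₂ cos φ₁ cos Δλ' ) = 198.972°.
Final bearing = (198.972° + 180°) mod 360° = 18.972°.

final bearing 18.972°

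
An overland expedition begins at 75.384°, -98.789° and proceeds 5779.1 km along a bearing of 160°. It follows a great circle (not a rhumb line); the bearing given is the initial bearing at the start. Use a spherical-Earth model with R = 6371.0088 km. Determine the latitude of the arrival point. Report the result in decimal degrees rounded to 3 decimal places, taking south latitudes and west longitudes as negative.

Angular distance δ = d/R = 5779.1 / 6371.0088 = 0.907093 rad.
Start latitude φ₁ = 1.315699 rad; initial bearing θ = 2.792527 rad.
Applying the spherical law of cosines for sides, sin φ₂ = sin φ₁ cos δ + cos φ₁ sin δ cos θ = 0.409318, so φ₂ = 24.162°.
Then Δλ = atan2(0.067984, 0.219966) = 0.299753 rad, from sin θ sin δ cos φ₁ over cos δ − sin φ₁ sin φ₂.
λ₂ = -98.789° + 17.175° = -81.614°.

latitude 24.162°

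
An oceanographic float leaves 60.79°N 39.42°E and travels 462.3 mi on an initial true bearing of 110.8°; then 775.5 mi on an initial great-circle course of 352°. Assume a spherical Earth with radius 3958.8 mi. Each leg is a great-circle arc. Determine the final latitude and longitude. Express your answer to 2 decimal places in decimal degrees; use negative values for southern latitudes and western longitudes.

Apply the spherical direct solution leg by leg, carrying full precision between legs.
Leg 1: from (60.79°, 39.42°), δ = 462.3/3958.8 = 0.116778 rad, θ = 110.8° → φ = 57.85°, λ = 51.23°.
Leg 2: from (57.85°, 51.23°), δ = 775.5/3958.8 = 0.195893 rad, θ = 352° → φ = 68.92°, λ = 46.91°.

latitude 68.92°, longitude 46.91°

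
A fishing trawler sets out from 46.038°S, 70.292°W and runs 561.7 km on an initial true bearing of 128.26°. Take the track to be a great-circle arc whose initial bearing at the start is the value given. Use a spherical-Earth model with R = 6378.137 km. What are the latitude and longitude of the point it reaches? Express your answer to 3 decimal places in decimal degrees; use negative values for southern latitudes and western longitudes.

Central angle δ = d/R = 0.088066 rad.
Converting: φ₁ = -0.803515 rad, θ = 2.238559 rad.
sin φ₂ = sin φ₁ cos δ + cos φ₁ sin δ cos θ = (-0.719800)(0.996125) + (0.694181)(0.087953)(-0.619231) = -0.754818
φ₂ = asin(-0.754818) = -0.855377 rad = -49.009°.
Then Δλ = atan2(0.047941, 0.452806) = 0.105482 rad, from sin θ sin δ cos φ₁ over cos δ − sin φ₁ sin φ₂.
λ₂ = λ₁ + Δλ = -64.248°.

latitude -49.009°, longitude -64.248°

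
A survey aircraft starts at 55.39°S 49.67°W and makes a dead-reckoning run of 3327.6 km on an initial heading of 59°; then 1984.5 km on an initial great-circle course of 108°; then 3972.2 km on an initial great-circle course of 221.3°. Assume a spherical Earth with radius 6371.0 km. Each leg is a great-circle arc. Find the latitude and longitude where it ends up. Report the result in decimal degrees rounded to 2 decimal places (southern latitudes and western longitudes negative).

Apply the spherical direct solution leg by leg, carrying full precision between legs.
Leg 1: from (-55.39°, -49.67°), δ = 3327.6/6371 = 0.522304 rad, θ = 59° → φ = -34.57°, λ = -18.39°.
Leg 2: from (-34.57°, -18.39°), δ = 1984.5/6371 = 0.311490 rad, θ = 108° → φ = -38.17°, λ = 3.38°.
Leg 3: from (-38.17°, 3.38°), δ = 3972.2/6371 = 0.623481 rad, θ = 221.3° → φ = -57.84°, λ = -43.01°.

latitude -57.84°, longitude -43.01°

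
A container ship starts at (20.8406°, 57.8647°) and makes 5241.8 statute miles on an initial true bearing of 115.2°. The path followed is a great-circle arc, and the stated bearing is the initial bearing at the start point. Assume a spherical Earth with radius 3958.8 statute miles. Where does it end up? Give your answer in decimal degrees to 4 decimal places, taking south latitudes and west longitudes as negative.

latitude -17.3970°, longitude 124.7165°

δ = 5241.8/3958.8 = 1.324088 rad (75.8647°).
With φ₁ = 20.8406° = 0.363737 rad and θ = 115.2° = 2.010619 rad:
Applying the spherical law of cosines for sides, sin φ₂ = sin φ₁ cos δ + cos φ₁ sin δ cos θ = -0.298990, so φ₂ = -17.3970°.
Δλ = atan2( sin θ sin δ cos φ₁ , cos δ − sin φ₁ sin φ₂ ) = atan2(0.820023, 0.350585) = 1.166785 rad = 66.8518°.
Hence λ₂ = 57.8647° + 66.8518° = 124.7165°.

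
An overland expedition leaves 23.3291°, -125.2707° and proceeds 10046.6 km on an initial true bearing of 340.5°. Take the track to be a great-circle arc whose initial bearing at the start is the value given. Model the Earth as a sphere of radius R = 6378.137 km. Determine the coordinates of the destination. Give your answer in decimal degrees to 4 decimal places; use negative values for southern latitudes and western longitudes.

The arc subtends δ = 10046.6/6378.137 = 1.575162 rad at the centre.
Converting: φ₁ = 0.407170 rad, θ = 5.942846 rad.
Applying the spherical law of cosines for sides, sin φ₂ = sin φ₁ cos δ + cos φ₁ sin δ cos θ = 0.863839, so φ₂ = 59.7504°.
For the longitude increment, Δλ = atan2( sin θ sin δ cos φ₁, cos δ − sin φ₁ sin φ₂ ) = atan2(-0.306514, -0.346456) = -138.5005°.
λ₂ = -125.2707° + -138.5005° = -263.7712°, normalized to (−180°, 180°] → 96.2288°.

latitude 59.7504°, longitude 96.2288°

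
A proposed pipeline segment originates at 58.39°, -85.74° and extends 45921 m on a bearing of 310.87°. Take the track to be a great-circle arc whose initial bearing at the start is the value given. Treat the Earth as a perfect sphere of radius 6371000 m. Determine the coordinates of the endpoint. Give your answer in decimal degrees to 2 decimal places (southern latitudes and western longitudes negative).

latitude 58.66°, longitude -86.34°

δ = 45921/6371000 = 0.007208 rad (0.4130°).
Start latitude φ₁ = 1.019098 rad; initial bearing θ = 5.425705 rad.
Destination latitude: φ₂ = arcsin( sin φ₁ cos δ + cos φ₁ sin δ cos θ ) = arcsin(0.854085) = 58.66°.
Δλ = atan2( sin θ sin δ cos φ₁ , cos δ − sin φ₁ sin φ₂ ) = atan2(-0.002857, 0.272605) = -0.010479 rad = -0.60°.
λ₂ = λ₁ + Δλ = -86.34°.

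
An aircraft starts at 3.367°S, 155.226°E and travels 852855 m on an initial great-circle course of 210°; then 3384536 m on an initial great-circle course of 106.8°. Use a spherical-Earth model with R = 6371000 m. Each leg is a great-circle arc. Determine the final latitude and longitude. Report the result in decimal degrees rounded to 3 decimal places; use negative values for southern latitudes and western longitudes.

latitude -17.090°, longitude -178.170°

Apply the spherical direct solution leg by leg, carrying full precision between legs.
Leg 1: from (-3.367°, 155.226°), δ = 852855/6371000 = 0.133865 rad, θ = 210° → φ = -9.997°, λ = 151.341°.
Leg 2: from (-9.997°, 151.341°), δ = 3384536/6371000 = 0.531241 rad, θ = 106.8° → φ = -17.090°, λ = -178.170°.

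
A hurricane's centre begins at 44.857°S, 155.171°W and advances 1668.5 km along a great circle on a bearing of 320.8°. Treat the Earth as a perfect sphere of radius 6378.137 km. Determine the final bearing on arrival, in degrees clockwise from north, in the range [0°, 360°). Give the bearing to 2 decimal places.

final bearing 327.86°

The arc subtends δ = 1668.5/6378.137 = 0.261597 rad at the centre.
Converting: φ₁ = -0.782902 rad, θ = 5.599016 rad.
Destination latitude: φ₂ = arcsin( sin φ₁ cos δ + cos φ₁ sin δ cos θ ) = arcsin(-0.539272) = -32.634°.
Then Δλ = atan2(-0.115870, 0.585608) = -0.195340 rad, from sin θ sin δ cos φ₁ over cos δ − sin φ₁ sin φ₂.
λ₂ = λ₁ + Δλ = -166.363°.
The forward bearing on arrival equals the back-azimuth from the destination plus 180°.
Back-azimuth from P₂ (-32.63°, -166.36°) to P₁ (-44.86°, -155.17°), with Δλ' = λ₁ − λ₂ = 11.19°: atan2( sin Δλ' cos φ₁ , cos φ₂ sin φ₁ − sin φ₂ cos φ₁ cos Δλ' ) = 147.86°.
Final bearing = (147.86° + 180°) mod 360° = 327.86°.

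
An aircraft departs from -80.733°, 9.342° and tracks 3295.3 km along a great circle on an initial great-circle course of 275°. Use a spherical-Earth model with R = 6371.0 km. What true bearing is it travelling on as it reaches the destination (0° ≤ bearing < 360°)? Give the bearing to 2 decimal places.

δ = 3295.3/6371 = 0.517234 rad (29.6353°).
Start latitude φ₁ = -1.409057 rad; initial bearing θ = 4.799655 rad.
Destination latitude: φ₂ = arcsin( sin φ₁ cos δ + cos φ₁ sin δ cos θ ) = arcsin(-0.850906) = -58.310°.
For the longitude increment, Δλ = atan2( sin θ sin δ cos φ₁, cos δ − sin φ₁ sin φ₂ ) = atan2(-0.079325, 0.029390) = -69.671°.
λ₂ = 9.342° + -69.671° = -60.329°.
The forward bearing on arrival equals the back-azimuth from the destination plus 180°.
Back-azimuth from P₂ (-58.31°, -60.33°) to P₁ (-80.73°, 9.34°), with Δλ' = λ₁ − λ₂ = 69.67°: atan2( sin Δλ' cos φ₁ , cos φ₂ sin φ₁ − sin φ₂ cos φ₁ cos Δλ' ) = 162.22°.
Final bearing = (162.22° + 180°) mod 360° = 342.22°.

final bearing 342.22°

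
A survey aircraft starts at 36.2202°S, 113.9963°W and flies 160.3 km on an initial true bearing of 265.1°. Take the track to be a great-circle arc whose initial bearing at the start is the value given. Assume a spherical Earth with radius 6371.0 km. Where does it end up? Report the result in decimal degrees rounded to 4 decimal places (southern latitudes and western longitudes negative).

Central angle δ = d/R = 0.025161 rad.
With φ₁ = -36.2202° = -0.632162 rad and θ = 265.1° = 4.626868 rad:
Destination latitude: φ₂ = arcsin( sin φ₁ cos δ + cos φ₁ sin δ cos θ ) = arcsin(-0.592437) = -36.3301°.
For the longitude increment, Δλ = atan2( sin θ sin δ cos φ₁, cos δ − sin φ₁ sin φ₂ ) = atan2(-0.020222, 0.649618) = -1.7830°.
Hence λ₂ = -113.9963° + -1.7830° = -115.7793°.

latitude -36.3301°, longitude -115.7793°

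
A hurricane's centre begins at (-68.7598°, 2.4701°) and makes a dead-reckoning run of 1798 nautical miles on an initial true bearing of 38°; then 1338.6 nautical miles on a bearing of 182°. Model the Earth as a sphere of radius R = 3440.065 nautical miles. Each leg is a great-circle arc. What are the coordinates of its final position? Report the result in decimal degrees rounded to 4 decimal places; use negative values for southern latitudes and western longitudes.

latitude -63.9642°, longitude 25.0450°

Apply the spherical direct solution leg by leg, carrying full precision between legs.
Leg 1: from (-68.7598°, 2.4701°), δ = 1798/3440.065 = 0.522665 rad, θ = 38° → φ = -41.6917°, λ = 26.7735°.
Leg 2: from (-41.6917°, 26.7735°), δ = 1338.6/3440.065 = 0.389121 rad, θ = 182° → φ = -63.9642°, λ = 25.0450°.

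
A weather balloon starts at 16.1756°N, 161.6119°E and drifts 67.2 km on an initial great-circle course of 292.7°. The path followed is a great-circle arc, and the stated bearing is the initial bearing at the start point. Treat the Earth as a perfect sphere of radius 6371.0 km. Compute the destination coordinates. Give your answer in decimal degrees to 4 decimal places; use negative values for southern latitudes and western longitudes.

δ = 67.2/6371 = 0.010548 rad (0.6043°).
With φ₁ = 16.1756° = 0.282317 rad and θ = 292.7° = 5.108579 rad:
Applying the spherical law of cosines for sides, sin φ₂ = sin φ₁ cos δ + cos φ₁ sin δ cos θ = 0.282476, so φ₂ = 16.4080°.
Then Δλ = atan2(-0.009345, 0.921252) = -0.010144 rad, from sin θ sin δ cos φ₁ over cos δ − sin φ₁ sin φ₂.
λ₂ = 161.6119° + -0.5812° = 161.0307°.

latitude 16.4080°, longitude 161.0307°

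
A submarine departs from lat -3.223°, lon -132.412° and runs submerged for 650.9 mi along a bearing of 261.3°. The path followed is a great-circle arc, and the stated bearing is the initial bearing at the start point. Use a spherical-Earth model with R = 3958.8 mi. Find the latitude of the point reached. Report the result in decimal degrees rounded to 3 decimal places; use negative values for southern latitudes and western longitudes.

latitude -4.599°

δ = 650.9/3958.8 = 0.164419 rad (9.4205°).
With φ₁ = -3.223° = -0.056252 rad and θ = 261.3° = 4.560545 rad:
sin φ₂ = sin φ₁ cos δ + cos φ₁ sin δ cos θ = (-0.056222)(0.986514) + (0.998418)(0.163679)(-0.151261) = -0.080183
φ₂ = asin(-0.080183) = -0.080269 rad = -4.599°.
For the longitude increment, Δλ = atan2( sin θ sin δ cos φ₁, cos δ − sin φ₁ sin φ₂ ) = atan2(-0.161539, 0.982006) = -9.341°.
Hence λ₂ = -132.412° + -9.341° = -141.753°.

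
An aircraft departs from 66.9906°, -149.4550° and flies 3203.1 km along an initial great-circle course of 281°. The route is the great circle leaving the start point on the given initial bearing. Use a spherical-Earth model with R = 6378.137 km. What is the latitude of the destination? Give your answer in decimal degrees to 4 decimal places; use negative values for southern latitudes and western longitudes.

latitude 57.4254°

The arc subtends δ = 3203.1/6378.137 = 0.502200 rad at the centre.
Start latitude φ₁ = 1.169207 rad; initial bearing θ = 4.904375 rad.
Applying the spherical law of cosines for sides, sin φ₂ = sin φ₁ cos δ + cos φ₁ sin δ cos θ = 0.842691, so φ₂ = 57.4254°.
Then Δλ = atan2(-0.184696, 0.100878) = -1.070887 rad, from sin θ sin δ cos φ₁ over cos δ − sin φ₁ sin φ₂.
λ₂ = -149.4550° + -61.3573° = -210.8123°, normalized to (−180°, 180°] → 149.1877°.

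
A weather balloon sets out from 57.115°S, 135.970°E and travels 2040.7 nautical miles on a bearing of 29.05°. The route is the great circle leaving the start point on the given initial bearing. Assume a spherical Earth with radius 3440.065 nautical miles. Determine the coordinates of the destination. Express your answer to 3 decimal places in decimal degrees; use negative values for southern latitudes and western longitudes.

Angular distance δ = d/R = 2040.7 / 3440.065 = 0.593216 rad.
With φ₁ = -57.115° = -0.996845 rad and θ = 29.05° = 0.507018 rad:
Destination latitude: φ₂ = arcsin( sin φ₁ cos δ + cos φ₁ sin δ cos θ ) = arcsin(-0.430943) = -25.527°.
For the longitude increment, Δλ = atan2( sin θ sin δ cos φ₁, cos δ − sin φ₁ sin φ₂ ) = atan2(0.147385, 0.467257) = 17.507°.
λ₂ = 135.970° + 17.507° = 153.477°.

latitude -25.527°, longitude 153.477°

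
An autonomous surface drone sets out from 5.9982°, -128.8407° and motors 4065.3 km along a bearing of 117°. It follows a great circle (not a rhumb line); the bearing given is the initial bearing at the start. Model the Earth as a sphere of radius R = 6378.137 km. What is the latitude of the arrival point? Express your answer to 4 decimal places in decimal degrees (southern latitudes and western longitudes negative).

Central angle δ = d/R = 0.637380 rad.
Start latitude φ₁ = 0.104688 rad; initial bearing θ = 2.042035 rad.
Destination latitude: φ₂ = arcsin( sin φ₁ cos δ + cos φ₁ sin δ cos θ ) = arcsin(-0.184707) = -10.6441°.
For the longitude increment, Δλ = atan2( sin θ sin δ cos φ₁, cos δ − sin φ₁ sin φ₂ ) = atan2(0.527328, 0.822959) = 32.6506°.
λ₂ = -128.8407° + 32.6506° = -96.1901°.

latitude -10.6441°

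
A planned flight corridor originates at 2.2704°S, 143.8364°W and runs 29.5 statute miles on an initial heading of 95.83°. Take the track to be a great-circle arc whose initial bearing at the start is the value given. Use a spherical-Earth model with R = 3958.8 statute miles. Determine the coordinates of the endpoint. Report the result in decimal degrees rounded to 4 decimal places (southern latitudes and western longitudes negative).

latitude -2.3137°, longitude -143.4113°

Angular distance δ = d/R = 29.5 / 3958.8 = 0.007452 rad.
With φ₁ = -2.2704° = -0.039626 rad and θ = 95.83° = 1.672549 rad:
sin φ₂ = sin φ₁ cos δ + cos φ₁ sin δ cos θ = (-0.039616)(0.999972) + (0.999215)(0.007452)(-0.101577) = -0.040371
φ₂ = asin(-0.040371) = -0.040382 rad = -2.3137°.
Δλ = atan2( sin θ sin δ cos φ₁ , cos δ − sin φ₁ sin φ₂ ) = atan2(0.007407, 0.998373) = 0.007419 rad = 0.4251°.
λ₂ = -143.8364° + 0.4251° = -143.4113°.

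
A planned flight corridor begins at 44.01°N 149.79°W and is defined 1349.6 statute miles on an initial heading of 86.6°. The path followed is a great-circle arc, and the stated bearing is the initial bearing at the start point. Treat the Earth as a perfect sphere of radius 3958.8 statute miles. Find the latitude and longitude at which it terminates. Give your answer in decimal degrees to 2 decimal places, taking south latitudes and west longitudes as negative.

Central angle δ = d/R = 0.340911 rad.
Converting: φ₁ = 0.768119 rad, θ = 1.511455 rad.
Applying the spherical law of cosines for sides, sin φ₂ = sin φ₁ cos δ + cos φ₁ sin δ cos θ = 0.669061, so φ₂ = 41.99°.
Δλ = atan2( sin θ sin δ cos φ₁ , cos δ − sin φ₁ sin φ₂ ) = atan2(0.240045, 0.477598) = 0.465732 rad = 26.68°.
λ₂ = λ₁ + Δλ = -123.11°.

latitude 41.99°, longitude -123.11°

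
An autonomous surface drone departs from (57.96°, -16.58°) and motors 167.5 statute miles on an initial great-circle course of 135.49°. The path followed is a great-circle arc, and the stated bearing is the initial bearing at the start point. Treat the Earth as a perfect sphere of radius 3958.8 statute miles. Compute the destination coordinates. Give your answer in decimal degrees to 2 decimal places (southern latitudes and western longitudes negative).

Central angle δ = d/R = 0.042311 rad.
Start latitude φ₁ = 1.011593 rad; initial bearing θ = 2.364747 rad.
sin φ₂ = sin φ₁ cos δ + cos φ₁ sin δ cos θ = (0.847678)(0.999105) + (0.530511)(0.042298)(-0.713128) = 0.830917
φ₂ = asin(0.830917) = 0.980754 rad = 56.19°.
Then Δλ = atan2(0.015731, 0.294755) = 0.053319 rad, from sin θ sin δ cos φ₁ over cos δ − sin φ₁ sin φ₂.
λ₂ = λ₁ + Δλ = -13.53°.

latitude 56.19°, longitude -13.53°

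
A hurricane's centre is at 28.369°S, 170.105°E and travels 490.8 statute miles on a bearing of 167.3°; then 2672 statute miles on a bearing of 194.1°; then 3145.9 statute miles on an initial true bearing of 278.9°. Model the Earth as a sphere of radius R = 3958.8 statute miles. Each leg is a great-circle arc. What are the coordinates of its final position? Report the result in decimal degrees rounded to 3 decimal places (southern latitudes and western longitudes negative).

Apply the spherical direct solution leg by leg, carrying full precision between legs.
Leg 1: from (-28.369°, 170.105°), δ = 490.8/3958.8 = 0.123977 rad, θ = 167.3° → φ = -35.285°, λ = 172.014°.
Leg 2: from (-35.285°, 172.014°), δ = 2672/3958.8 = 0.674952 rad, θ = 194.1° → φ = -71.030°, λ = 144.091°.
Leg 3: from (-71.030°, 144.091°), δ = 3145.9/3958.8 = 0.794660 rad, θ = 278.9° → φ = -38.799°, λ = 79.316°.

latitude -38.799°, longitude 79.316°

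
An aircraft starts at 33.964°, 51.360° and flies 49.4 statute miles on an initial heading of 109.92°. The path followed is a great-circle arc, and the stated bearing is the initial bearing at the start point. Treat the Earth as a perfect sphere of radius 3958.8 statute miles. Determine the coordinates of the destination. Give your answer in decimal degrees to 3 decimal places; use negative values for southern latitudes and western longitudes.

Angular distance δ = d/R = 49.4 / 3958.8 = 0.012479 rad.
Start latitude φ₁ = 0.592784 rad; initial bearing θ = 1.918466 rad.
sin φ₂ = sin φ₁ cos δ + cos φ₁ sin δ cos θ = (0.558672)(0.999922) + (0.829389)(0.012478)(-0.340708) = 0.555102
φ₂ = asin(0.555102) = 0.588486 rad = 33.718°.
Then Δλ = atan2(0.009730, 0.689802) = 0.014105 rad, from sin θ sin δ cos φ₁ over cos δ − sin φ₁ sin φ₂.
Hence λ₂ = 51.360° + 0.808° = 52.168°.

latitude 33.718°, longitude 52.168°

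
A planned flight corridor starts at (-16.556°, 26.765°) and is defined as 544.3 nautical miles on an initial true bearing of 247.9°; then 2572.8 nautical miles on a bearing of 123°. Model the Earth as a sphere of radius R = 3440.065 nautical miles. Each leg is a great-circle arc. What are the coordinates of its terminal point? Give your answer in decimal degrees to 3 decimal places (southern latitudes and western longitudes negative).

latitude -36.622°, longitude 63.130°

Apply the spherical direct solution leg by leg, carrying full precision between legs.
Leg 1: from (-16.556°, 26.765°), δ = 544.3/3440.065 = 0.158224 rad, θ = 247.9° → φ = -19.768°, λ = 17.841°.
Leg 2: from (-19.768°, 17.841°), δ = 2572.8/3440.065 = 0.747893 rad, θ = 123° → φ = -36.622°, λ = 63.130°.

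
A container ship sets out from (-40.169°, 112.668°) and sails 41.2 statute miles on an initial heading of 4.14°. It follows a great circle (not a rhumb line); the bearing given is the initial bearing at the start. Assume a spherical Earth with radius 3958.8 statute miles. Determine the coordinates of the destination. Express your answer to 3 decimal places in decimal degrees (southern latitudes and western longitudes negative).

Central angle δ = d/R = 0.010407 rad.
Converting: φ₁ = -0.701081 rad, θ = 0.072257 rad.
Applying the spherical law of cosines for sides, sin φ₂ = sin φ₁ cos δ + cos φ₁ sin δ cos θ = -0.637078, so φ₂ = -39.574°.
Δλ = atan2( sin θ sin δ cos φ₁ , cos δ − sin φ₁ sin φ₂ ) = atan2(0.000574, 0.589002) = 0.000975 rad = 0.056°.
λ₂ = 112.668° + 0.056° = 112.724°.

latitude -39.574°, longitude 112.724°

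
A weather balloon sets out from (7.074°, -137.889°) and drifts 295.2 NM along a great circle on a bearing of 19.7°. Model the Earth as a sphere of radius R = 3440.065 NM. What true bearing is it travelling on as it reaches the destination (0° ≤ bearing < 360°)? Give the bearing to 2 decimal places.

δ = 295.2/3440.065 = 0.085812 rad (4.9167°).
Converting: φ₁ = 0.123465 rad, θ = 0.343830 rad.
Destination latitude: φ₂ = arcsin( sin φ₁ cos δ + cos φ₁ sin δ cos θ ) = arcsin(0.202774) = 11.699°.
Then Δλ = atan2(0.028672, 0.971348) = 0.029509 rad, from sin θ sin δ cos φ₁ over cos δ − sin φ₁ sin φ₂.
Hence λ₂ = -137.889° + 1.691° = -136.198°.
The forward bearing on arrival equals the back-azimuth from the destination plus 180°.
Back-azimuth from P₂ (11.70°, -136.20°) to P₁ (7.07°, -137.89°), with Δλ' = λ₁ − λ₂ = -1.69°: atan2( sin Δλ' cos φ₁ , cos φ₂ sin φ₁ − sin φ₂ cos φ₁ cos Δλ' ) = 199.98°.
Final bearing = (199.98° + 180°) mod 360° = 19.98°.

final bearing 19.98°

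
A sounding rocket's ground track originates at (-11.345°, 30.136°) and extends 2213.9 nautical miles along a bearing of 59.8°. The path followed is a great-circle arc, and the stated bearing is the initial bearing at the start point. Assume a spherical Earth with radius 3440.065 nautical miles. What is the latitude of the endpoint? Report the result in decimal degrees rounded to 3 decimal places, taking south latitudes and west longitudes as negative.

latitude 7.965°

δ = 2213.9/3440.065 = 0.643563 rad (36.8735°).
Converting: φ₁ = -0.198008 rad, θ = 1.043707 rad.
Destination latitude: φ₂ = arcsin( sin φ₁ cos δ + cos φ₁ sin δ cos θ ) = arcsin(0.138574) = 7.965°.
Δλ = atan2( sin θ sin δ cos φ₁ , cos δ − sin φ₁ sin φ₂ ) = atan2(0.508475, 0.827222) = 0.551142 rad = 31.578°.
λ₂ = 30.136° + 31.578° = 61.714°.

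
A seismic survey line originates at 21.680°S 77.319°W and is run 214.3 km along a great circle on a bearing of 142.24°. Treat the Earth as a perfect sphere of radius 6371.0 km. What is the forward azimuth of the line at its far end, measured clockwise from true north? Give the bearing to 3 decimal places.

final bearing 141.750°

The arc subtends δ = 214.3/6371 = 0.033637 rad at the centre.
Start latitude φ₁ = -0.378387 rad; initial bearing θ = 2.482556 rad.
sin φ₂ = sin φ₁ cos δ + cos φ₁ sin δ cos θ = (-0.369422)(0.999434) + (0.929262)(0.033630)(-0.790583) = -0.393920
φ₂ = asin(-0.393920) = -0.404893 rad = -23.199°.
Δλ = atan2( sin θ sin δ cos φ₁ , cos δ − sin φ₁ sin φ₂ ) = atan2(0.019137, 0.853911) = 0.022407 rad = 1.284°.
λ₂ = -77.319° + 1.284° = -76.035°.
The forward bearing on arrival equals the back-azimuth from the destination plus 180°.
Back-azimuth from P₂ (-23.199°, -76.035°) to P₁ (-21.680°, -77.319°), with Δλ' = λ₁ − λ₂ = -1.284°: atan2( sin Δλ' cos φ₁ , cos φ₂ sin φ₁ − sin φ₂ cos φ₁ cos Δλ' ) = 321.750°.
Final bearing = (321.750° + 180°) mod 360° = 141.750°.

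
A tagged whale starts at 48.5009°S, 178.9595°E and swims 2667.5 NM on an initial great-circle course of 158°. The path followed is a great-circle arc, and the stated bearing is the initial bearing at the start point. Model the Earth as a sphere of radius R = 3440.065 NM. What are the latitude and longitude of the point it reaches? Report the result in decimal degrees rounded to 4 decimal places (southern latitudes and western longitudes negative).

latitude -74.7786°, longitude -88.2184°

δ = 2667.5/3440.065 = 0.775421 rad (44.4284°).
Start latitude φ₁ = -0.846500 rad; initial bearing θ = 2.757620 rad.
Destination latitude: φ₂ = arcsin( sin φ₁ cos δ + cos φ₁ sin δ cos θ ) = arcsin(-0.964919) = -74.7786°.
For the longitude increment, Δλ = atan2( sin θ sin δ cos φ₁, cos δ − sin φ₁ sin φ₂ ) = atan2(0.173756, -0.008565) = 92.8221°.
λ₂ = 178.9595° + 92.8221° = 271.7816°, normalized to (−180°, 180°] → -88.2184°.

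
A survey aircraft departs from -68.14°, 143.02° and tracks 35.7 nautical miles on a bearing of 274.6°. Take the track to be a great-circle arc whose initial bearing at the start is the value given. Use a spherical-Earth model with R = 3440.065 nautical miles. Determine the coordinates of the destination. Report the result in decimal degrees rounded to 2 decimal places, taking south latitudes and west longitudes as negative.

Angular distance δ = d/R = 35.7 / 3440.065 = 0.010378 rad.
Start latitude φ₁ = -1.189267 rad; initial bearing θ = 4.792674 rad.
sin φ₂ = sin φ₁ cos δ + cos φ₁ sin δ cos θ = (-0.928096)(0.999946) + (0.372340)(0.010378)(0.080199) = -0.927737
φ₂ = asin(-0.927737) = -1.188302 rad = -68.08°.
Δλ = atan2( sin θ sin δ cos φ₁ , cos δ − sin φ₁ sin φ₂ ) = atan2(-0.003852, 0.138917) = -0.027718 rad = -1.59°.
λ₂ = λ₁ + Δλ = 141.43°.

latitude -68.08°, longitude 141.43°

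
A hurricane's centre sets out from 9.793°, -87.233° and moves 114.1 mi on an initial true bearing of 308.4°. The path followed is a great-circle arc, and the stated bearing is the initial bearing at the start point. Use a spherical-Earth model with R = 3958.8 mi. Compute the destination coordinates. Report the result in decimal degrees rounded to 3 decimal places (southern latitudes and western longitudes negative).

Central angle δ = d/R = 0.028822 rad.
With φ₁ = 9.793° = 0.170920 rad and θ = 308.4° = 5.382595 rad:
Destination latitude: φ₂ = arcsin( sin φ₁ cos δ + cos φ₁ sin δ cos θ ) = arcsin(0.187658) = 10.816°.
For the longitude increment, Δλ = atan2( sin θ sin δ cos φ₁, cos δ − sin φ₁ sin φ₂ ) = atan2(-0.022255, 0.967666) = -1.318°.
Hence λ₂ = -87.233° + -1.318° = -88.551°.

latitude 10.816°, longitude -88.551°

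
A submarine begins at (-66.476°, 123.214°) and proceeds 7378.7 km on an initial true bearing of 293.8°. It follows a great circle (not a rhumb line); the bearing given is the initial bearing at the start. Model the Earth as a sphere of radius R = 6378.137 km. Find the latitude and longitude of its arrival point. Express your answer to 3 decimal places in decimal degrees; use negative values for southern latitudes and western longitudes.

latitude -12.786°, longitude 64.010°

Central angle δ = d/R = 1.156874 rad.
Start latitude φ₁ = -1.160225 rad; initial bearing θ = 5.127777 rad.
Destination latitude: φ₂ = arcsin( sin φ₁ cos δ + cos φ₁ sin δ cos θ ) = arcsin(-0.221312) = -12.786°.
For the longitude increment, Δλ = atan2( sin θ sin δ cos φ₁, cos δ − sin φ₁ sin φ₂ ) = atan2(-0.334350, 0.199285) = -59.204°.
Hence λ₂ = 123.214° + -59.204° = 64.010°.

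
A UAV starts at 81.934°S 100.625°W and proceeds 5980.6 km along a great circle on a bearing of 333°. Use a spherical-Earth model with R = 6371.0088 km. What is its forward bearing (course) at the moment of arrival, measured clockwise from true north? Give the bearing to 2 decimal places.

Central angle δ = d/R = 0.938721 rad.
Start latitude φ₁ = -1.430018 rad; initial bearing θ = 5.811946 rad.
sin φ₂ = sin φ₁ cos δ + cos φ₁ sin δ cos θ = (-0.990107)(0.590820) + (0.140314)(0.806803)(0.891007) = -0.484109
φ₂ = asin(-0.484109) = -0.505344 rad = -28.954°.
Δλ = atan2( sin θ sin δ cos φ₁ , cos δ − sin φ₁ sin φ₂ ) = atan2(-0.051394, 0.111501) = -0.431907 rad = -24.746°.
λ₂ = -100.625° + -24.746° = -125.371°.
The forward bearing on arrival equals the back-azimuth from the destination plus 180°.
Back-azimuth from P₂ (-28.95°, -125.37°) to P₁ (-81.93°, -100.62°), with Δλ' = λ₁ − λ₂ = 24.75°: atan2( sin Δλ' cos φ₁ , cos φ₂ sin φ₁ − sin φ₂ cos φ₁ cos Δλ' ) = 175.83°.
Final bearing = (175.83° + 180°) mod 360° = 355.83°.

final bearing 355.83°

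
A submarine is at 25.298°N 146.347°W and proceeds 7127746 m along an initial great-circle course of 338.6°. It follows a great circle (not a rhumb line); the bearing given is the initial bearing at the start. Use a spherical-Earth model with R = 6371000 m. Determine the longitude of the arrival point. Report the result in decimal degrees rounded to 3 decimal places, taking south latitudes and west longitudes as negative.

longitude 130.082°

Angular distance δ = d/R = 7127746 / 6371000 = 1.118780 rad.
With φ₁ = 25.298° = 0.441533 rad and θ = 338.6° = 5.909685 rad:
Applying the spherical law of cosines for sides, sin φ₂ = sin φ₁ cos δ + cos φ₁ sin δ cos θ = 0.943873, so φ₂ = 70.712°.
Then Δλ = atan2(-0.296753, 0.033439) = -1.458588 rad, from sin θ sin δ cos φ₁ over cos δ − sin φ₁ sin φ₂.
λ₂ = -146.347° + -83.571° = -229.918°, normalized to (−180°, 180°] → 130.082°.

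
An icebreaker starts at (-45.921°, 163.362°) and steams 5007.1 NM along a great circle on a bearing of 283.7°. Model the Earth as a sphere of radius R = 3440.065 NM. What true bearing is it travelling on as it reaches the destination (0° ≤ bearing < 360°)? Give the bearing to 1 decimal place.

Angular distance δ = d/R = 5007.1 / 3440.065 = 1.455525 rad.
Start latitude φ₁ = -0.801473 rad; initial bearing θ = 4.951499 rad.
sin φ₂ = sin φ₁ cos δ + cos φ₁ sin δ cos θ = (-0.718381)(0.115016) + (0.695650)(0.993364)(0.236838) = 0.081037
φ₂ = asin(0.081037) = 0.081126 rad = 4.648°.
For the longitude increment, Δλ = atan2( sin θ sin δ cos φ₁, cos δ − sin φ₁ sin φ₂ ) = atan2(-0.671372, 0.173232) = -75.532°.
Hence λ₂ = 163.362° + -75.532° = 87.830°.
The forward bearing on arrival equals the back-azimuth from the destination plus 180°.
Back-azimuth from P₂ (4.6°, 87.8°) to P₁ (-45.9°, 163.4°), with Δλ' = λ₁ − λ₂ = 75.5°: atan2( sin Δλ' cos φ₁ , cos φ₂ sin φ₁ − sin φ₂ cos φ₁ cos Δλ' ) = 137.3°.
Final bearing = (137.3° + 180°) mod 360° = 317.3°.

final bearing 317.3°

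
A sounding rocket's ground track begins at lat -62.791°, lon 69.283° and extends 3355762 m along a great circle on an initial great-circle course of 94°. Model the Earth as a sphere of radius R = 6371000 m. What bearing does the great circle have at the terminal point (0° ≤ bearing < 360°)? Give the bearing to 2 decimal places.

final bearing 47.39°

The arc subtends δ = 3355762/6371000 = 0.526725 rad at the centre.
Converting: φ₁ = -1.095910 rad, θ = 1.640609 rad.
Destination latitude: φ₂ = arcsin( sin φ₁ cos δ + cos φ₁ sin δ cos θ ) = arcsin(-0.784835) = -51.705°.
For the longitude increment, Δλ = atan2( sin θ sin δ cos φ₁, cos δ − sin φ₁ sin φ₂ ) = atan2(0.229296, 0.166469) = 54.020°.
Hence λ₂ = 69.283° + 54.020° = 123.303°.
The forward bearing on arrival equals the back-azimuth from the destination plus 180°.
Back-azimuth from P₂ (-51.71°, 123.30°) to P₁ (-62.79°, 69.28°), with Δλ' = λ₁ − λ₂ = -54.02°: atan2( sin Δλ' cos φ₁ , cos φ₂ sin φ₁ − sin φ₂ cos φ₁ cos Δλ' ) = 227.39°.
Final bearing = (227.39° + 180°) mod 360° = 47.39°.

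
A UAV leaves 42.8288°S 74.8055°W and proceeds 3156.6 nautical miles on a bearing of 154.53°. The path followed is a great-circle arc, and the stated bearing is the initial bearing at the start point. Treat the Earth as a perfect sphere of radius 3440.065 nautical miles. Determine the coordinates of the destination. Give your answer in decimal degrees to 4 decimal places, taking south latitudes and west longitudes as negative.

Central angle δ = d/R = 0.917599 rad.
Converting: φ₁ = -0.747504 rad, θ = 2.697057 rad.
Destination latitude: φ₂ = arcsin( sin φ₁ cos δ + cos φ₁ sin δ cos θ ) = arcsin(-0.938952) = -69.8763°.
Then Δλ = atan2(0.250461, -0.030580) = 1.692290 rad, from sin θ sin δ cos φ₁ over cos δ − sin φ₁ sin φ₂.
λ₂ = -74.8055° + 96.9611° = 22.1556°.

latitude -69.8763°, longitude 22.1556°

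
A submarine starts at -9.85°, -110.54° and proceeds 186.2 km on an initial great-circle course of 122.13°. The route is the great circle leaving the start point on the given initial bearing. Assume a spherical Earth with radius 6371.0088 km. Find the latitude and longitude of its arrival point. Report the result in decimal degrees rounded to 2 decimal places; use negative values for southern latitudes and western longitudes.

δ = 186.2/6371.0088 = 0.029226 rad (1.6745°).
Start latitude φ₁ = -0.171915 rad; initial bearing θ = 2.131571 rad.
Destination latitude: φ₂ = arcsin( sin φ₁ cos δ + cos φ₁ sin δ cos θ ) = arcsin(-0.186309) = -10.74°.
For the longitude increment, Δλ = atan2( sin θ sin δ cos φ₁, cos δ − sin φ₁ sin φ₂ ) = atan2(0.024382, 0.967701) = 1.44°.
λ₂ = λ₁ + Δλ = -109.10°.

latitude -10.74°, longitude -109.10°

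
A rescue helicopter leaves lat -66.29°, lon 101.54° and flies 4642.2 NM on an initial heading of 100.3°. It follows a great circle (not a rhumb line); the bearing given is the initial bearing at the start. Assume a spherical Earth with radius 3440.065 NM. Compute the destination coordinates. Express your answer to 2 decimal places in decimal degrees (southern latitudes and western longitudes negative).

latitude -15.73°, longitude -164.20°

Central angle δ = d/R = 1.349451 rad.
Converting: φ₁ = -1.156979 rad, θ = 1.750565 rad.
Applying the spherical law of cosines for sides, sin φ₂ = sin φ₁ cos δ + cos φ₁ sin δ cos θ = -0.271155, so φ₂ = -15.73°.
Then Δλ = atan2(0.385976, -0.028725) = 1.645081 rad, from sin θ sin δ cos φ₁ over cos δ − sin φ₁ sin φ₂.
λ₂ = 101.54° + 94.26° = 195.80°, normalized to (−180°, 180°] → -164.20°.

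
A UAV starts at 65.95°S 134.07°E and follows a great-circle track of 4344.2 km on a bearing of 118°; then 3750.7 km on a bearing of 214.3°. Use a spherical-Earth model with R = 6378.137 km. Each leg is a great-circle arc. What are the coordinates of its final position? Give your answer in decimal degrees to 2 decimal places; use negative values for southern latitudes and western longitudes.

Apply the spherical direct solution leg by leg, carrying full precision between legs.
Leg 1: from (-65.95°, 134.07°), δ = 4344.2/6378.137 = 0.681108 rad, θ = 118° → φ = -56.09°, λ = -140.73°.
Leg 2: from (-56.09°, -140.73°), δ = 3750.7/6378.137 = 0.588056 rad, θ = 214.3° → φ = -71.12°, λ = 144.29°.

latitude -71.12°, longitude 144.29°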